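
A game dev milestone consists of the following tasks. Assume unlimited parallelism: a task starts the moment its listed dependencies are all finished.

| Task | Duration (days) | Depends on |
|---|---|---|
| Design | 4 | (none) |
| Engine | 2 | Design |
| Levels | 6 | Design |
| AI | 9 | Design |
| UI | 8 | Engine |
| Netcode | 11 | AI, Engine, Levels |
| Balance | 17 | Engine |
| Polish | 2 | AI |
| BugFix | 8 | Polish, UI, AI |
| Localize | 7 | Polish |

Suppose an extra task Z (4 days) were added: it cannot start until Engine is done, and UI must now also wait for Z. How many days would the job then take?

26

Originally the job takes 24 days.
With Z inserted, UI now waits for max(Engine, Z).
New critical path: Design→Engine→Z→UI→BugFix = 4+2+4+8+8 = 26 ⇒ 26 days.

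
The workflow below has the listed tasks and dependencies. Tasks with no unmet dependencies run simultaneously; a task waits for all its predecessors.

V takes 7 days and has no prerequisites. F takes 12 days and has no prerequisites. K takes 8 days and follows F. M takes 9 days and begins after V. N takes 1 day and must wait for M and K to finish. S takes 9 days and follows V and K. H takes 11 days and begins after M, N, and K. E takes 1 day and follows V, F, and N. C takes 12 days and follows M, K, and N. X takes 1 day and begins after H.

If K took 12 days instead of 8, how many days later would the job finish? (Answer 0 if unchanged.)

4

The binding path is F→K→N→H→X = 12+8+1+11+1 = 33; finish at 33 days.
K is on the critical path; changing it to 12 makes that path 37 days.
No other chain overtakes it, so the finish is 37 days.
Change in finish: 37 − 33 = +4 days.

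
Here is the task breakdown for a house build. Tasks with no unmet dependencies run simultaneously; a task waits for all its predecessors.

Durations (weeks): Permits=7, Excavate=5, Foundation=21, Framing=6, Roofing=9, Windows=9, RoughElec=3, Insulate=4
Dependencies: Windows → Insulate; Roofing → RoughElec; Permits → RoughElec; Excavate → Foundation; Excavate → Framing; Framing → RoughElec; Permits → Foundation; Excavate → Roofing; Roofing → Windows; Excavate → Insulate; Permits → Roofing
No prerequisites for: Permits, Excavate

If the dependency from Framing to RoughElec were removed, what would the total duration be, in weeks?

29

Before: longest chain Permits→Roofing→Windows→Insulate = 7+9+9+4 = 29, finish 29.
Dropping Framing→RoughElec doesn't change RoughElec's earliest start (16); another predecessor still binds.
New critical path: Permits→Roofing→Windows→Insulate = 7+9+9+4 = 29 ⇒ 29 weeks.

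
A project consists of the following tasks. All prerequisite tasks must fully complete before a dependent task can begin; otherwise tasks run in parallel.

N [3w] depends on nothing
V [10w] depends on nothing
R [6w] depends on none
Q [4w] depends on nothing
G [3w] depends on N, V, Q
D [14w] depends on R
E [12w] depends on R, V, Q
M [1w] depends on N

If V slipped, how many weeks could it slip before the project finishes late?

The longest chain is V→E = 10+12 = 22; overall finish 22 weeks.
V finishes as early as 10 and must finish by 10.
Float = 22 − 22 = 0.

0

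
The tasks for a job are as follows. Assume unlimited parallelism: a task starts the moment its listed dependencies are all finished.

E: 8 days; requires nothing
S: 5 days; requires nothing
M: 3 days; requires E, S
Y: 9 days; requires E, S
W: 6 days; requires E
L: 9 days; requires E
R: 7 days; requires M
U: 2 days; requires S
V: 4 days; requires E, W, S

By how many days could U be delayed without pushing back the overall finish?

The longest chain is E→M→R = 8+3+7 = 18; overall finish 18 days.
Longest path through U: 7 days (earliest finish 7, latest finish 18).
Slack of U = 16 − 5 = 11 days.

11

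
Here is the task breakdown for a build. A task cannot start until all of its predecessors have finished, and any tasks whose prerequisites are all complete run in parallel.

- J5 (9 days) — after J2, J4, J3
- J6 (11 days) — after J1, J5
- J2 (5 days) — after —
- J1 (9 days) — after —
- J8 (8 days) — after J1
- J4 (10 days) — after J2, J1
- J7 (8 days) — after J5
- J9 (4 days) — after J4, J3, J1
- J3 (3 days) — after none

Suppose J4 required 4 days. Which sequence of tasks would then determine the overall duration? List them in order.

Baseline: J1→J4→J5→J6 = 9+10+9+11 = 39 → 39 days.
J4 lies on that path, so at 4 days the path becomes 33 days.
No other chain overtakes it, so the finish is 33 days.

J1, J4, J5, J6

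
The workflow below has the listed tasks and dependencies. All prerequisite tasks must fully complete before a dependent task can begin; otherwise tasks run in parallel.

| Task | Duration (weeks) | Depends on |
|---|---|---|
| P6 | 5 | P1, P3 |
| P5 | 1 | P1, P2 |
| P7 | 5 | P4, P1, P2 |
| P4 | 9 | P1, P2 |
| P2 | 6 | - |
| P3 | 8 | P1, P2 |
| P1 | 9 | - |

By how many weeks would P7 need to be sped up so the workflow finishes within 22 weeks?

Current finish: 23 weeks; target: 22.
P7 is on every critical path, so each week cut from P7 cuts the finish by one (this holds down to a finish of 22).
Need 23 − 22 = 1 week off P7 → P7 becomes 4 weeks, finish becomes 22.

1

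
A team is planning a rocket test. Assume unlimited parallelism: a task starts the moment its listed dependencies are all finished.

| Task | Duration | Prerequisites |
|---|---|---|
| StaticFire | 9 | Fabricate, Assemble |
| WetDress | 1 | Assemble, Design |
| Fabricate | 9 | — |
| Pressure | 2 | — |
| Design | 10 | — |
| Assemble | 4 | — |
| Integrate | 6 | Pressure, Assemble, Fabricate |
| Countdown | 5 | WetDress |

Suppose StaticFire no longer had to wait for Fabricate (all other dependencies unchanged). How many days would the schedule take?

Before: longest chain Fabricate→StaticFire = 9+9 = 18, finish 18.
Without Fabricate→StaticFire, StaticFire's earliest start moves from 9 to 4.
After: Design→WetDress→Countdown = 10+1+5 = 16 → 16 days.

16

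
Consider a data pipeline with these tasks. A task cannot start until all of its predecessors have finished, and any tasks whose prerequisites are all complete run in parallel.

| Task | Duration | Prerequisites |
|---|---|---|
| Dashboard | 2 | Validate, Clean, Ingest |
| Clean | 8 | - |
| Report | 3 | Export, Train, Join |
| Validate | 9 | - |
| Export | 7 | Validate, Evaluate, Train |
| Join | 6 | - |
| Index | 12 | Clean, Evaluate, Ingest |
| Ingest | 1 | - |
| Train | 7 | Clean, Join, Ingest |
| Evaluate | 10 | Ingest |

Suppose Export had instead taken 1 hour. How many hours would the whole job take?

23

As given, the longest chain is Clean→Train→Export→Report = 8+7+7+3 = 25, so the finish is 25 hours.
Export lies on that path, so at 1 hour the path becomes 19 hours.
The binding chain switches to Ingest→Evaluate→Index = 1+10+12 = 23; finish 23 hours.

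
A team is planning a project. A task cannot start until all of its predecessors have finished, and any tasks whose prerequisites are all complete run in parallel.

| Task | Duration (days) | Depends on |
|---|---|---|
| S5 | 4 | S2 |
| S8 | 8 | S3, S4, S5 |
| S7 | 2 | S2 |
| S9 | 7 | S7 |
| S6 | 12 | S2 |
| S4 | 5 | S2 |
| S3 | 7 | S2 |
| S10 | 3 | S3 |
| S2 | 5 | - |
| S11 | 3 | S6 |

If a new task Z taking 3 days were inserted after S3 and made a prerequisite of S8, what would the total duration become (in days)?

Originally the plan takes 20 days.
With Z inserted, S8 now waits for max(S3, S4, S5, Z).
New critical path: S2→S3→Z→S8 = 5+7+3+8 = 23 ⇒ 23 days.

23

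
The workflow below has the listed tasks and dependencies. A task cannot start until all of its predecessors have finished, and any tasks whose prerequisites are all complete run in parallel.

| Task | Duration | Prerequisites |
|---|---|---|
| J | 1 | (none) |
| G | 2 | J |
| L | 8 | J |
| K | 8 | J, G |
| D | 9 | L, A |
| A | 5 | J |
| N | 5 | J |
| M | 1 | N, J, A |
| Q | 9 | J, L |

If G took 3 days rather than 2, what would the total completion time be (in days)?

As given, the longest chain is J→L→D = 1+8+9 = 18, so the finish is 18 days.
G is off the critical path — its longest chain is 11 days, giving 7 of slack.
The critical path is still J→L→D; finish is now 18 days.

18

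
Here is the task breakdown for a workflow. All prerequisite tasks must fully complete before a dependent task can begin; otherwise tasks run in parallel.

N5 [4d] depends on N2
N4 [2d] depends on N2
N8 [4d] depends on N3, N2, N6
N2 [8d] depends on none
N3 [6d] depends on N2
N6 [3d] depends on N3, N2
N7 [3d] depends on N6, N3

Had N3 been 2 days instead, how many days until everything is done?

17

As given, the longest chain is N2→N3→N6→N8 = 8+6+3+4 = 21, so the finish is 21 days.
Since N3 is critical, the -4 change carries straight to that chain (now 17 days).
The critical path is still N2→N3→N6→N8; finish is now 17 days.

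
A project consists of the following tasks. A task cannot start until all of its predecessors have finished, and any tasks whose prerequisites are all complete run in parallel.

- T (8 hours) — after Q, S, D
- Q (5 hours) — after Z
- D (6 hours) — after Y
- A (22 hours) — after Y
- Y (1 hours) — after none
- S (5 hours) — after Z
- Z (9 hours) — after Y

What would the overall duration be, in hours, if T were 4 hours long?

Critical path before the change: Y→Z→Q→T = 1+9+5+8 = 23 giving 23 hours.
T is on the critical path; changing it to 4 makes that path 19 hours.
The binding chain switches to Y→A = 1+22 = 23; finish 23 hours.

23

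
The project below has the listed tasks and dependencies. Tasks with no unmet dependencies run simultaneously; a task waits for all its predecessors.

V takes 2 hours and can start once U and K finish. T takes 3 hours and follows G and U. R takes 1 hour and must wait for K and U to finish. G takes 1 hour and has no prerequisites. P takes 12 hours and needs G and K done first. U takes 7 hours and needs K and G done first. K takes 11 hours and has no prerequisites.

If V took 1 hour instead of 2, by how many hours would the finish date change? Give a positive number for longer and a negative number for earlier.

The binding path is K→P = 11+12 = 23; finish at 23 hours.
The longest path through V is only 20 hours, so V has float 3.
No other chain overtakes it, so the finish is 23 hours.
Change in finish: 23 − 23 = +0 hours.

0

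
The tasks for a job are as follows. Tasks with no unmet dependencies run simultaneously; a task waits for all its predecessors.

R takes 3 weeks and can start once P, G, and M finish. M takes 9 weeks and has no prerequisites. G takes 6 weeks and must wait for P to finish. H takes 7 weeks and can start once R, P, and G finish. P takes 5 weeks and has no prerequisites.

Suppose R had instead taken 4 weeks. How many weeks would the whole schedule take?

As given, the longest chain is P→G→R→H = 5+6+3+7 = 21, so the finish is 21 weeks.
Since R is critical, the +1 change carries straight to that chain (now 22 weeks).
No other chain overtakes it, so the finish is 22 weeks.

22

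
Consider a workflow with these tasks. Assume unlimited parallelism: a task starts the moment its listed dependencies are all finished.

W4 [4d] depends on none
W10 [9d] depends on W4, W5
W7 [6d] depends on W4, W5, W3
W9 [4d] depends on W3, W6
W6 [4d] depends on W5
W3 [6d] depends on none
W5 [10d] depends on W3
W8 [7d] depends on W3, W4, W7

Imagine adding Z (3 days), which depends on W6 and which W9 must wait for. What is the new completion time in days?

29

Originally the project takes 29 days.
With Z inserted, W9 now waits for max(W3, W6, Z).
New critical path: W3→W5→W7→W8 = 6+10+6+7 = 29 ⇒ 29 days.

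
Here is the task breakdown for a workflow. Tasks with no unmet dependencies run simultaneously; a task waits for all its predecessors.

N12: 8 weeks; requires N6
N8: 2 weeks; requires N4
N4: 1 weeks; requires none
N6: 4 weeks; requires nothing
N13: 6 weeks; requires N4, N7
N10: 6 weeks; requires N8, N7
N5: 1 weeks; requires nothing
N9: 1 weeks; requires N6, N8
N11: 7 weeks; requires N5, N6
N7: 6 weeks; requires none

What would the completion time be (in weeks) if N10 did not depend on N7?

Before: longest chain N6→N12 = 4+8 = 12, finish 12.
Without N7→N10, N10's earliest start moves from 6 to 3.
New critical path: N6→N12 = 4+8 = 12 ⇒ 12 weeks.

12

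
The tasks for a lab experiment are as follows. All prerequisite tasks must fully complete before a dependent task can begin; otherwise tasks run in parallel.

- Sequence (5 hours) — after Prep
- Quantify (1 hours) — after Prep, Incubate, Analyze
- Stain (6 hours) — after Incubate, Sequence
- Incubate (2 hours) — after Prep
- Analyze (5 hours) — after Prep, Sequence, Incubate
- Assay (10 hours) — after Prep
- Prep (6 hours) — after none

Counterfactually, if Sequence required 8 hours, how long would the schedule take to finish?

20

The binding path is Prep→Sequence→Analyze→Quantify = 6+5+5+1 = 17; finish at 17 hours.
Since Sequence is critical, the +3 change carries straight to that chain (now 20 hours).
No other chain overtakes it, so the finish is 20 hours.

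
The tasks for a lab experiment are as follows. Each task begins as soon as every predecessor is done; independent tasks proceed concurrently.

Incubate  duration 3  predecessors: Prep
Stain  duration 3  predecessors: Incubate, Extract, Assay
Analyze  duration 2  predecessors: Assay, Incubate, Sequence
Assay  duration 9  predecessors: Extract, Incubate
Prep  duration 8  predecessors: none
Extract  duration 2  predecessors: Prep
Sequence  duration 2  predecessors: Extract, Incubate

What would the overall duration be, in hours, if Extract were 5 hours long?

Actual critical path: Prep→Incubate→Assay→Stain = 8+3+9+3 = 23 ⇒ 23 hours.
The longest path through Extract is only 22 hours, so Extract has float 1.
New critical path: Prep→Extract→Assay→Stain = 8+5+9+3 = 25 ⇒ 25 hours.

25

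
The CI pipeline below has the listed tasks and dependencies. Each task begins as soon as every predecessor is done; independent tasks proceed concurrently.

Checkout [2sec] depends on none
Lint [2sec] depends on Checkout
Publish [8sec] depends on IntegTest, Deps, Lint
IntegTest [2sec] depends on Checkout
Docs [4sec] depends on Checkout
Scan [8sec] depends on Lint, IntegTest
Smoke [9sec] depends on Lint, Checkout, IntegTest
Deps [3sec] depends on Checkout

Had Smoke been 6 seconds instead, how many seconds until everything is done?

13

Actual critical path: Checkout→Lint→Smoke = 2+2+9 = 13 ⇒ 13 seconds.
Smoke is on the critical path; changing it to 6 makes that path 10 seconds.
The binding chain switches to Checkout→Deps→Publish = 2+3+8 = 13; finish 13 seconds.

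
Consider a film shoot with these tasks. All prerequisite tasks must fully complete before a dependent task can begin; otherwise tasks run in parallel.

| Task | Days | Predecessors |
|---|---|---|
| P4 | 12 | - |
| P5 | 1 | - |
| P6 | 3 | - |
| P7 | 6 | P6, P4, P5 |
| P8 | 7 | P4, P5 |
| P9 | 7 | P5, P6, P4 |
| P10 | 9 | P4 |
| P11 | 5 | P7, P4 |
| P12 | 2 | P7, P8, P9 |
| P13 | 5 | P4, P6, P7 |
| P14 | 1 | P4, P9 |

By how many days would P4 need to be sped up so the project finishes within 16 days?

7

Current finish: 23 days; target: 16.
P4 is on every critical path, so each day cut from P4 cuts the finish by one (this holds down to a finish of 14).
Need 23 − 16 = 7 days off P4 → P4 becomes 5 days, finish becomes 16.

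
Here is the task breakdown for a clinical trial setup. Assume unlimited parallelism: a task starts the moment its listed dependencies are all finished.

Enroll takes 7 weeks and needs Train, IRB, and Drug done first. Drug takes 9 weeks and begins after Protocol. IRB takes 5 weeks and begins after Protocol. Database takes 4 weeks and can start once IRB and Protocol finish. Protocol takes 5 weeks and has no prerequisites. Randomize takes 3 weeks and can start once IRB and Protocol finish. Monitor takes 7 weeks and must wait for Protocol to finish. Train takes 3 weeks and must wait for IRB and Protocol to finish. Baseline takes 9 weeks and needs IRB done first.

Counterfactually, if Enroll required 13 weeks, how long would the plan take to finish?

Baseline: Protocol→Drug→Enroll = 5+9+7 = 21 → 21 weeks.
Enroll lies on that path, so at 13 weeks the path becomes 27 weeks.
No other chain overtakes it, so the finish is 27 weeks.

27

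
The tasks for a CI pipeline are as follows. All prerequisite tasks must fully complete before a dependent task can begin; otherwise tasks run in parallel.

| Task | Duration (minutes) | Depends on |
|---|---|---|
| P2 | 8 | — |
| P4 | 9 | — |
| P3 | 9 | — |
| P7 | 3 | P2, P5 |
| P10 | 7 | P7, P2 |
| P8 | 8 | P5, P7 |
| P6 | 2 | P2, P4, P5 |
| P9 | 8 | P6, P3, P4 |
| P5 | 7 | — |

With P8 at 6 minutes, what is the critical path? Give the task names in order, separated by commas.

Baseline: P2→P7→P8 = 8+3+8 = 19 → 19 minutes.
P8 is on the critical path; changing it to 6 makes that path 17 minutes.
The binding chain switches to P4→P6→P9 = 9+2+8 = 19; finish 19 minutes.

P4, P6, P9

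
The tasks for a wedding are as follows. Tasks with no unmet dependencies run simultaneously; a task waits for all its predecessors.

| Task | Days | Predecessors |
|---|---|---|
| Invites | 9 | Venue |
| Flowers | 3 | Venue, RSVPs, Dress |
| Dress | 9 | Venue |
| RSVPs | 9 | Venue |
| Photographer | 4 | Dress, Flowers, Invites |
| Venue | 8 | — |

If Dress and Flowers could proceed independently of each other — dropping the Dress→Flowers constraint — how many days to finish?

24

With the dependency in place, Venue→RSVPs→Flowers→Photographer = 8+9+3+4 = 24 sets the finish at 24 days.
Dropping Dress→Flowers doesn't change Flowers's earliest start (17); another predecessor still binds.
New critical path: Venue→RSVPs→Flowers→Photographer = 8+9+3+4 = 24 ⇒ 24 days.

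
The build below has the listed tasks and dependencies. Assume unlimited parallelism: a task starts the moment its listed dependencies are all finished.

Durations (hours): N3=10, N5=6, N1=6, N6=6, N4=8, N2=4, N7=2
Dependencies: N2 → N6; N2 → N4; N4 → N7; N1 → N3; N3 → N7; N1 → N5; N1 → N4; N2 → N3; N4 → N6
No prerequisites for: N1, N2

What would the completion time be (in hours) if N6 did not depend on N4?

Before: longest chain N1→N4→N6 = 6+8+6 = 20, finish 20.
Without N4→N6, N6's earliest start moves from 14 to 4.
New critical path: N1→N3→N7 = 6+10+2 = 18 ⇒ 18 hours.

18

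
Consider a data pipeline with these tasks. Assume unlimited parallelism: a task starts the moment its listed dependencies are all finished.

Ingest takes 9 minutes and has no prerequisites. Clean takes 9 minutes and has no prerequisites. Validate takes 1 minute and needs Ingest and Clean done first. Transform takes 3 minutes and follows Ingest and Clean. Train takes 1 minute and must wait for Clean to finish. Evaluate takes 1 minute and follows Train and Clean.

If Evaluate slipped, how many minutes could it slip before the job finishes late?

The longest chain is Ingest→Transform = 9+3 = 12; overall finish 12 minutes.
Longest path through Evaluate: 11 minutes (earliest finish 11, latest finish 12).
Slack of Evaluate = 11 − 10 = 1 minute.

1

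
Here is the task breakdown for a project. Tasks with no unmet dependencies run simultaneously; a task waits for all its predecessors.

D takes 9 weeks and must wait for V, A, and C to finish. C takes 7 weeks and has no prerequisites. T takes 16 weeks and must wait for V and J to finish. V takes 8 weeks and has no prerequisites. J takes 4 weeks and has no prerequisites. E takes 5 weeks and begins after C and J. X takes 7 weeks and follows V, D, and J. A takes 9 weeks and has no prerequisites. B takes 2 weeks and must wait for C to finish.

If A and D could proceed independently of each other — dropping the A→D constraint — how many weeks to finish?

Original critical path: A→D→X = 9+9+7 = 25 ⇒ 25 weeks.
Without A→D, D's earliest start moves from 9 to 8.
The longest chain is now V→D→X = 8+9+7 = 24, so the project takes 24 weeks.

24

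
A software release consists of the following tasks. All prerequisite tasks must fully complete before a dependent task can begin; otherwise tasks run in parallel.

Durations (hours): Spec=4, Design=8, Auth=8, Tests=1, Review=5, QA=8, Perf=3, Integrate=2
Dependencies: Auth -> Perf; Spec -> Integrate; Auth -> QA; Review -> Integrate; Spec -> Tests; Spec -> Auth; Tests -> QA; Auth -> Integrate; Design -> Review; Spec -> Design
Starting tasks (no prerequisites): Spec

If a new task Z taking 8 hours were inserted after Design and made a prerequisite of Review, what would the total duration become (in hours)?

27

Originally the job takes 20 hours.
With Z inserted, Review now waits for max(Design, Z).
New critical path: Spec→Design→Z→Review→Integrate = 4+8+8+5+2 = 27 ⇒ 27 hours.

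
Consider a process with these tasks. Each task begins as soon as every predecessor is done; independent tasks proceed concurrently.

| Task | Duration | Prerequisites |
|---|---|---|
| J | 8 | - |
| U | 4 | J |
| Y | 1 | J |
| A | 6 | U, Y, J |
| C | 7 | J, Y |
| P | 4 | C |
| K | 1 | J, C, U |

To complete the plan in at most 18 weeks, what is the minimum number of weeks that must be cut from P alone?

Current finish: 20 weeks; target: 18.
P is on every critical path, so each week cut from P cuts the finish by one (this holds down to a finish of 18).
Need 20 − 18 = 2 weeks off P → P becomes 2 weeks, finish becomes 18.

2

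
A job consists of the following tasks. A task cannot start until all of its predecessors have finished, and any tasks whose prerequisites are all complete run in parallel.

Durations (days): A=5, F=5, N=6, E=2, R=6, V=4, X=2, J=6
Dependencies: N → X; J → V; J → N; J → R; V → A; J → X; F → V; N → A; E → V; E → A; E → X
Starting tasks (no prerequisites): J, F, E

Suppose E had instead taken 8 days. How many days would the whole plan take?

17

The binding path is J→N→A = 6+6+5 = 17; finish at 17 days.
E is off the critical path — its longest chain is 11 days, giving 6 of slack.
The critical path is still J→N→A; finish is now 17 days.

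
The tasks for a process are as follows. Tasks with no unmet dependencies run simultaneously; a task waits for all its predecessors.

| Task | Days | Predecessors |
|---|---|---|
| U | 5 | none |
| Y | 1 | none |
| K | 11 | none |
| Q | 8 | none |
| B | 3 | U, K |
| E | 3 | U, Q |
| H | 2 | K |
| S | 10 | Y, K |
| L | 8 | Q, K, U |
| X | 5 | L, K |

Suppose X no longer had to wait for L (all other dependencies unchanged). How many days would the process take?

21

Before: longest chain K→L→X = 11+8+5 = 24, finish 24.
Without L→X, X's earliest start moves from 19 to 11.
After: K→S = 11+10 = 21 → 21 days.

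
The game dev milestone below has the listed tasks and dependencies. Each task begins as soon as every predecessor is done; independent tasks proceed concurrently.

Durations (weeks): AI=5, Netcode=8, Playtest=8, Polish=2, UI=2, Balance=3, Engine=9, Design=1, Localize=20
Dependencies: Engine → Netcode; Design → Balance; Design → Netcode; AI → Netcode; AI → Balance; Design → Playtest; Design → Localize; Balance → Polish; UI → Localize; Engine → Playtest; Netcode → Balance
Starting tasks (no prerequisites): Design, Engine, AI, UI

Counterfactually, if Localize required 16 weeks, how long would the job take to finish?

Actual critical path: UI→Localize = 2+20 = 22 ⇒ 22 weeks.
Localize lies on that path, so at 16 weeks the path becomes 18 weeks.
The binding chain switches to Engine→Netcode→Balance→Polish = 9+8+3+2 = 22; finish 22 weeks.

22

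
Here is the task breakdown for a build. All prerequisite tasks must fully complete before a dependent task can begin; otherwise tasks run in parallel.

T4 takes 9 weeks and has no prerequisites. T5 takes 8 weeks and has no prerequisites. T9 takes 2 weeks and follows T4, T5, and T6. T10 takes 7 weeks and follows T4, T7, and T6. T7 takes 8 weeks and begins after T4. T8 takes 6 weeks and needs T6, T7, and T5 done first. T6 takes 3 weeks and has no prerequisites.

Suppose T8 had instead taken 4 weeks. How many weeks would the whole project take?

As given, the longest chain is T4→T7→T10 = 9+8+7 = 24, so the finish is 24 weeks.
T8 has 1 week of float (longest path through it is 23).
No other chain overtakes it, so the finish is 24 weeks.

24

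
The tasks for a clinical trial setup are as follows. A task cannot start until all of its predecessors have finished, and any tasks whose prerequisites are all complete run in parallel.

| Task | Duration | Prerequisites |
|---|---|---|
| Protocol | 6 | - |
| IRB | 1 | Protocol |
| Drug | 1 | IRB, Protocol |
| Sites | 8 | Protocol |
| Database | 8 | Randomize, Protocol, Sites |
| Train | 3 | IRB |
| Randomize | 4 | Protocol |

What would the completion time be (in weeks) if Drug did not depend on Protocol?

With the dependency in place, Protocol→Sites→Database = 6+8+8 = 22 sets the finish at 22 weeks.
Dropping Protocol→Drug doesn't change Drug's earliest start (7); another predecessor still binds.
The longest chain is now Protocol→Sites→Database = 6+8+8 = 22, so the job takes 22 weeks.

22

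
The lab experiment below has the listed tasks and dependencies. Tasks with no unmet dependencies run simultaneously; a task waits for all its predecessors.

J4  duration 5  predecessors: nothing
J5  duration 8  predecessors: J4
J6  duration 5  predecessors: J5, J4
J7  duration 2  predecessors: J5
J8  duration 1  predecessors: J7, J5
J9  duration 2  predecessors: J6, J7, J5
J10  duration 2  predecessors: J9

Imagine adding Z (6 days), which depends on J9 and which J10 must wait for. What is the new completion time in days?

28

Originally the plan takes 22 days.
With Z inserted, J10 now waits for max(J9, Z).
New critical path: J4→J5→J6→J9→Z→J10 = 5+8+5+2+6+2 = 28 ⇒ 28 days.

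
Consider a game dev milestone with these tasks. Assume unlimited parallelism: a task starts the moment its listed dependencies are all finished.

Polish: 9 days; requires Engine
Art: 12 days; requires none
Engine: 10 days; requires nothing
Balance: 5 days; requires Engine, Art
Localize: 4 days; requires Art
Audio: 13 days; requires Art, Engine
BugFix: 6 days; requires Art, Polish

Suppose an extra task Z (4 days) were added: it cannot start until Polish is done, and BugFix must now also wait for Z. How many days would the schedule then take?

Originally the schedule takes 25 days.
With Z inserted, BugFix now waits for max(Art, Polish, Z).
New critical path: Engine→Polish→Z→BugFix = 10+9+4+6 = 29 ⇒ 29 days.

29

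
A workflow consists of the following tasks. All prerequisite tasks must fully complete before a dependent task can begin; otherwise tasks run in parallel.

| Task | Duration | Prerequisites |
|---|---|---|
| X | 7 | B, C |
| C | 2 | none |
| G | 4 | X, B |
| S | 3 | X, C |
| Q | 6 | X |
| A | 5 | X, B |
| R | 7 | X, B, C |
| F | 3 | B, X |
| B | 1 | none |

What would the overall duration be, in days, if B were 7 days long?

The binding path is C→X→R = 2+7+7 = 16; finish at 16 days.
The longest path through B is only 15 days, so B has float 1.
The binding chain switches to B→X→R = 7+7+7 = 21; finish 21 days.

21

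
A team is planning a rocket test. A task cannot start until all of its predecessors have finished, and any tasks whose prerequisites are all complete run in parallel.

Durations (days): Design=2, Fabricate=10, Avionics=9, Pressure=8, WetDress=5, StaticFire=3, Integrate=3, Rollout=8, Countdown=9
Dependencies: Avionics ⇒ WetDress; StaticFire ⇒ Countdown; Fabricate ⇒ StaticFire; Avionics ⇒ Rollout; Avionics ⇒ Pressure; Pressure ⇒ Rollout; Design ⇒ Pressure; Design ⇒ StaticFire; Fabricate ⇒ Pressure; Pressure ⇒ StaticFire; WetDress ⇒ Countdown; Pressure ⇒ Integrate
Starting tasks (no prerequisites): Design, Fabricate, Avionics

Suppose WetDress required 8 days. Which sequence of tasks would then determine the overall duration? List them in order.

Critical path before the change: Fabricate→Pressure→StaticFire→Countdown = 10+8+3+9 = 30 giving 30 days.
WetDress is off the critical path — its longest chain is 23 days, giving 7 of slack.
That remains the longest chain; total 30 days.

Fabricate, Pressure, StaticFire, Countdown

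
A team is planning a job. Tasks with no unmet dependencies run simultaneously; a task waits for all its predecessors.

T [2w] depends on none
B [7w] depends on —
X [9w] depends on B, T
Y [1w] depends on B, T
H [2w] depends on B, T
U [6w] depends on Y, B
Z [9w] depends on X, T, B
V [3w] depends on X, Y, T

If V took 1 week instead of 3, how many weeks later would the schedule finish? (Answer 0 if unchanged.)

Critical path before the change: B→X→Z = 7+9+9 = 25 giving 25 weeks.
The longest path through V is only 19 weeks, so V has float 6.
No other chain overtakes it, so the finish is 25 weeks.
Change in finish: 25 − 25 = +0 weeks.

0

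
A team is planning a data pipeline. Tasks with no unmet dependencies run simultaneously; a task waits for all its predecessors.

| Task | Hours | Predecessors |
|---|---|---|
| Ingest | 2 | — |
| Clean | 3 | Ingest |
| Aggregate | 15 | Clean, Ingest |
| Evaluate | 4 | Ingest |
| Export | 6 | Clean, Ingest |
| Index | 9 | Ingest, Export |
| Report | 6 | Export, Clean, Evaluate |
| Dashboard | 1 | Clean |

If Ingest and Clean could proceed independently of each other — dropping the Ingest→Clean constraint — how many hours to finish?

With the dependency in place, Ingest→Clean→Aggregate = 2+3+15 = 20 sets the finish at 20 hours.
Without Ingest→Clean, Clean's earliest start moves from 2 to 0.
New critical path: Clean→Aggregate = 3+15 = 18 ⇒ 18 hours.

18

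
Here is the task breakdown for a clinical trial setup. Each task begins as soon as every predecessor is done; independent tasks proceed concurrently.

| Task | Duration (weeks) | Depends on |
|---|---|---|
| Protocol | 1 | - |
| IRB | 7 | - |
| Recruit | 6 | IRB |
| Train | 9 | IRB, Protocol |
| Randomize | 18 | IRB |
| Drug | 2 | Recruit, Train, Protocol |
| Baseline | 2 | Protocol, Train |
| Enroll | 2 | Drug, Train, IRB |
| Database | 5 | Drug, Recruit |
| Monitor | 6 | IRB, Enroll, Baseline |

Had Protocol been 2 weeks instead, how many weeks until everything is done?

Actual critical path: IRB→Train→Drug→Enroll→Monitor = 7+9+2+2+6 = 26 ⇒ 26 weeks.
Protocol is off the critical path — its longest chain is 20 weeks, giving 6 of slack.
That remains the longest chain; total 26 weeks.

26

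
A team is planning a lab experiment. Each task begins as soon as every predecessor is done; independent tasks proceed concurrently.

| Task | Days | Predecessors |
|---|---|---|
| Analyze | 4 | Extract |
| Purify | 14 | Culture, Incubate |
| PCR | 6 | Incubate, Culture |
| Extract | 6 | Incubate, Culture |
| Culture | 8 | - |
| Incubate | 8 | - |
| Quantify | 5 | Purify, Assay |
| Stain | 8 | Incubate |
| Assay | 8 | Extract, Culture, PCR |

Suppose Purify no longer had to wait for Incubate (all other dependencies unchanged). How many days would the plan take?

27

Original critical path: Culture→Extract→Assay→Quantify = 8+6+8+5 = 27 ⇒ 27 days.
Dropping Incubate→Purify doesn't change Purify's earliest start (8); another predecessor still binds.
The longest chain is now Culture→Extract→Assay→Quantify = 8+6+8+5 = 27, so the plan takes 27 days.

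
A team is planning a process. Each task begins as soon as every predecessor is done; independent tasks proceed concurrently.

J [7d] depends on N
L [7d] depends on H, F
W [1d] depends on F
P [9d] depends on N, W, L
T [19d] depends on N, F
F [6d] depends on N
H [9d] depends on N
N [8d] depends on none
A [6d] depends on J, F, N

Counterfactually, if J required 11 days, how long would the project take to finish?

33

Actual critical path: N→H→L→P = 8+9+7+9 = 33 ⇒ 33 days.
J has 12 days of float (longest path through it is 21).
The critical path is still N→H→L→P; finish is now 33 days.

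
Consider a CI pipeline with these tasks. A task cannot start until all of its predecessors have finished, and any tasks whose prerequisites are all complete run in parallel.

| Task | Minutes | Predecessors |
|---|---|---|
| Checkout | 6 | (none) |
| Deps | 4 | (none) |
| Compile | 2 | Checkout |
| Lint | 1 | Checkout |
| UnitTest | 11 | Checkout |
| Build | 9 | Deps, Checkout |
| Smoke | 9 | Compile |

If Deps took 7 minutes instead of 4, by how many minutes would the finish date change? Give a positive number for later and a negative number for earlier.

0

Actual critical path: Checkout→Compile→Smoke = 6+2+9 = 17 ⇒ 17 minutes.
Deps is off the critical path — its longest chain is 13 minutes, giving 4 of slack.
That remains the longest chain; total 17 minutes.
Change in finish: 17 − 17 = +0 minutes.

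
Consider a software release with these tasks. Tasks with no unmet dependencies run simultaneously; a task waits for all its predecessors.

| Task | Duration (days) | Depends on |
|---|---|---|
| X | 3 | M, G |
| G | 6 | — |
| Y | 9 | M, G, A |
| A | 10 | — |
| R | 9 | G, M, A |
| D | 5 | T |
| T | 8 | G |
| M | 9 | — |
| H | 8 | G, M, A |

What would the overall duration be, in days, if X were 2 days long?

Critical path before the change: G→T→D = 6+8+5 = 19 giving 19 days.
The longest path through X is only 12 days, so X has float 7.
No other chain overtakes it, so the finish is 19 days.

19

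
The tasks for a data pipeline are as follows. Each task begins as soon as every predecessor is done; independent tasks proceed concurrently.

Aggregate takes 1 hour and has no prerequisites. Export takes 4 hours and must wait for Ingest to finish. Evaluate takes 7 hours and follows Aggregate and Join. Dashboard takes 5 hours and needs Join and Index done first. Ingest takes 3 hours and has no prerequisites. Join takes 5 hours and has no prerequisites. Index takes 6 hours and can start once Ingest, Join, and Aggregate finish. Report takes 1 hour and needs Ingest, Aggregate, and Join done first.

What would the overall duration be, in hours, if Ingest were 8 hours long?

Critical path before the change: Join→Index→Dashboard = 5+6+5 = 16 giving 16 hours.
Ingest has 2 hours of float (longest path through it is 14).
Now Ingest→Index→Dashboard = 8+6+5 = 19 is longest, so the finish becomes 19 hours.

19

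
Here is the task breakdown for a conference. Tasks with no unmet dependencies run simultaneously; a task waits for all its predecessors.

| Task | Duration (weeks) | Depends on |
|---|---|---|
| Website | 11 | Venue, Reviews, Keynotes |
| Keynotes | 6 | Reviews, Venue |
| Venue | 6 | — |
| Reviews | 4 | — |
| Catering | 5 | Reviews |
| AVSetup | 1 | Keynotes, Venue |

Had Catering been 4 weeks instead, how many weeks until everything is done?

The binding path is Venue→Keynotes→Website = 6+6+11 = 23; finish at 23 weeks.
The longest path through Catering is only 9 weeks, so Catering has float 14.
No other chain overtakes it, so the finish is 23 weeks.

23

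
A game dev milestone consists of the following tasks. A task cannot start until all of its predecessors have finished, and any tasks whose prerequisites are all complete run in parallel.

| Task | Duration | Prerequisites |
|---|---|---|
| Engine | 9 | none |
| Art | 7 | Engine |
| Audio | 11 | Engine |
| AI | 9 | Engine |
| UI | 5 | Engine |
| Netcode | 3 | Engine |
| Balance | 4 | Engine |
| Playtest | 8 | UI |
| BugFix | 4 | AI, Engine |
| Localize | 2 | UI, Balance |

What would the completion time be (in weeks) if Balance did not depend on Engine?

With the dependency in place, Engine→AI→BugFix = 9+9+4 = 22 sets the finish at 22 weeks.
Without Engine→Balance, Balance's earliest start moves from 9 to 0.
After: Engine→AI→BugFix = 9+9+4 = 22 → 22 weeks.

22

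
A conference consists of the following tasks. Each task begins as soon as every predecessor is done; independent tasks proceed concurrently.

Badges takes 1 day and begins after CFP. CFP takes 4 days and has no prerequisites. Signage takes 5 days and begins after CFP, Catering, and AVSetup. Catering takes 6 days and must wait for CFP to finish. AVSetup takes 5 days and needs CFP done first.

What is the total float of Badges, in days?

CFP→Catering→Signage = 4+6+5 = 15 sets the makespan at 15 days.
The longest chain containing Badges totals 5 days.
So Badges can slip 15 − 5 = 10 days.

10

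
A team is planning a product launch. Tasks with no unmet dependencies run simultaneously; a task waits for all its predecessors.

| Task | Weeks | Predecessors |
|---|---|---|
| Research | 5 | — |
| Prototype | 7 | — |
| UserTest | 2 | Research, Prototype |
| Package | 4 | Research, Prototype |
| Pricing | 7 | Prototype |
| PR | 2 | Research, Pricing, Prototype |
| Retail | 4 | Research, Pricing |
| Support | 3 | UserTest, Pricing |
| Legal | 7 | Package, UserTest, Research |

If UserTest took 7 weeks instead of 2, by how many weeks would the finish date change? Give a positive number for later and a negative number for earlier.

The binding path is Prototype→Package→Legal = 7+4+7 = 18; finish at 18 weeks.
UserTest is off the critical path — its longest chain is 16 weeks, giving 2 of slack.
Now Prototype→UserTest→Legal = 7+7+7 = 21 is longest, so the finish becomes 21 weeks.
Change in finish: 21 − 18 = +3 weeks.

3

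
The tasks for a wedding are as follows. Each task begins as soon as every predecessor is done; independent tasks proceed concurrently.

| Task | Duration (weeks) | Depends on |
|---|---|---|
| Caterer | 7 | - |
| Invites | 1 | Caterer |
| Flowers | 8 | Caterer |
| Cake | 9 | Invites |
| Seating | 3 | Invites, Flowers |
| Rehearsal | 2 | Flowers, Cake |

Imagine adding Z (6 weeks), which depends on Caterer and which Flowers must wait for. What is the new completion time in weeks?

24

Originally the wedding takes 19 weeks.
With Z inserted, Flowers now waits for max(Caterer, Z).
New critical path: Caterer→Z→Flowers→Seating = 7+6+8+3 = 24 ⇒ 24 weeks.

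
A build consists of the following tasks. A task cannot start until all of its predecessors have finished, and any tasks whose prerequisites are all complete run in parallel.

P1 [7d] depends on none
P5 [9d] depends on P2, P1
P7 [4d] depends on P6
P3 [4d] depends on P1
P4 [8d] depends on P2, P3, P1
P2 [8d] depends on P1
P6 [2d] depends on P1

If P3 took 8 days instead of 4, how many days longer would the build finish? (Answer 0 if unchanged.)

As given, the longest chain is P1→P2→P5 = 7+8+9 = 24, so the finish is 24 days.
P3 has 5 days of float (longest path through it is 19).
That remains the longest chain; total 24 days.
Change in finish: 24 − 24 = +0 days.

0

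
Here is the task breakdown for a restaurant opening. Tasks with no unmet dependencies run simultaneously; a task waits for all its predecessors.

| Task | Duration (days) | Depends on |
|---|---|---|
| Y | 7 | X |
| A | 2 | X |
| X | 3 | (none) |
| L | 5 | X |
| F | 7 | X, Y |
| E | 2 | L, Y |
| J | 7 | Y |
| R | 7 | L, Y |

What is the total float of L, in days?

Critical path: X→Y→R = 3+7+7 = 17, so the finish is 17 days.
The longest chain containing L totals 15 days.
Float = 17 − 15 = 2.

2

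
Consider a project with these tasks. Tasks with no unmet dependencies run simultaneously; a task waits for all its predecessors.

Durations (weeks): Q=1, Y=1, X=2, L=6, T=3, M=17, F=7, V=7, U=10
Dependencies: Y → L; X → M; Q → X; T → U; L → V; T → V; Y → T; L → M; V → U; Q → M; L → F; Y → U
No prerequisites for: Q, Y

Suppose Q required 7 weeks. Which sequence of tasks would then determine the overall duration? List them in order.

The binding path is Y→L→M = 1+6+17 = 24; finish at 24 weeks.
The longest path through Q is only 20 weeks, so Q has float 4.
New critical path: Q→X→M = 7+2+17 = 26 ⇒ 26 weeks.

Q, X, M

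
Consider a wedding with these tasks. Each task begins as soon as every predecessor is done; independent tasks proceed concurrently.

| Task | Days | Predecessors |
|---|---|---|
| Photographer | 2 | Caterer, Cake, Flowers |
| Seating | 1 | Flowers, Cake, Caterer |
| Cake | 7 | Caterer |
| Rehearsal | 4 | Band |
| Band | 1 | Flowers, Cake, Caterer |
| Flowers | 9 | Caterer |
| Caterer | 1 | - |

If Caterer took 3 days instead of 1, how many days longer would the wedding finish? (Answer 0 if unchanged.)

2

Actual critical path: Caterer→Flowers→Band→Rehearsal = 1+9+1+4 = 15 ⇒ 15 days.
Since Caterer is critical, the +2 change carries straight to that chain (now 17 days).
No other chain overtakes it, so the finish is 17 days.
Change in finish: 17 − 15 = +2 days.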